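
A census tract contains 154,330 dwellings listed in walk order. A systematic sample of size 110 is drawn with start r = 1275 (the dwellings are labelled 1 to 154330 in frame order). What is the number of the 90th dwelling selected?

k = 154330/110 = 1403
90th selection = r + (90−1)·k = 1275 + 89×1403 = 1275 + 124867 = 126142

126142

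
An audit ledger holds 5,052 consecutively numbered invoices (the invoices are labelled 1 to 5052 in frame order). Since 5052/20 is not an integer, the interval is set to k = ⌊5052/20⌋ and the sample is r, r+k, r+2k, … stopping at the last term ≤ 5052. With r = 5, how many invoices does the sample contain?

k = ⌊5052/20⌋ = 252
Achieved size = ⌊(5052 − 5)/252⌋ + 1 = ⌊5047/252⌋ + 1 = 20 + 1 = 21
(last selection: 5 + 20×252 = 5045 ≤ 5052; next would be 5297 > 5052)

21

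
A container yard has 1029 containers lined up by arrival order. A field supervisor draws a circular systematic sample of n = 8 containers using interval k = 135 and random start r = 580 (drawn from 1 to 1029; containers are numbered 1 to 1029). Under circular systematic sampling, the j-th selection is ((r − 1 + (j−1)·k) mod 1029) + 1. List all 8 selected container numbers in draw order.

Selection 1: 580
Selection 2: 580 + 135 = 715
Selection 3: 715 + 135 = 850
Selection 4: 850 + 135 = 985
Selection 5: 985 + 135 = 1120 → 1120 − 1029 = 91
Selection 6: 91 + 135 = 226
Selection 7: 226 + 135 = 361
Selection 8: 361 + 135 = 496

580, 715, 850, 985, 91, 226, 361, 496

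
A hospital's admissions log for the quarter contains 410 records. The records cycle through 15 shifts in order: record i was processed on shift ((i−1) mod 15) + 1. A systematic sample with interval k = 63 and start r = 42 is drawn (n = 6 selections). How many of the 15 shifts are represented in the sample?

5

Consecutive selections differ by k = 63, so their shift numbers differ by 63 mod 15 = 3.
gcd(63, 15) = 3, so the sample visits 15/3 = 5 distinct residues mod 15.
Start 42 is shift 12; the shifts hit are 3, 6, 9, 12, 15.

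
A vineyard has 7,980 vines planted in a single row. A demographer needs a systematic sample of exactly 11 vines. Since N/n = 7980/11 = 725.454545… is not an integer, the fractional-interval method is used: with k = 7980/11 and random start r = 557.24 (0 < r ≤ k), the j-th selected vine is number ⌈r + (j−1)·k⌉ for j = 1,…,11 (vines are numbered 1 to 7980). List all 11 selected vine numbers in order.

j=1: r + 0k = 557.24 → ⌈·⌉ = 558
j=2: r + 1k = 1282.694545… → ⌈·⌉ = 1283
j=3: r + 2k = 2008.149090… → ⌈·⌉ = 2009
j=4: r + 3k = 2733.603636… → ⌈·⌉ = 2734
j=5: r + 4k = 3459.058181… → ⌈·⌉ = 3460
j=6: r + 5k = 4184.512727… → ⌈·⌉ = 4185
j=7: r + 6k = 4909.967272… → ⌈·⌉ = 4910
j=8: r + 7k = 5635.421818… → ⌈·⌉ = 5636
j=9: r + 8k = 6360.876363… → ⌈·⌉ = 6361
j=10: r + 9k = 7086.330909… → ⌈·⌉ = 7087
j=11: r + 10k = 7811.785454… → ⌈·⌉ = 7812

558, 1283, 2009, 2734, 3460, 4185, 4910, 5636, 6361, 7087, 7812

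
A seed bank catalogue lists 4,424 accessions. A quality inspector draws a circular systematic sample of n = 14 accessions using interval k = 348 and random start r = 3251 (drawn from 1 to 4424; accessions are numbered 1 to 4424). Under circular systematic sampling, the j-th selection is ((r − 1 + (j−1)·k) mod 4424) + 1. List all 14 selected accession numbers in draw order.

Selection 1: 3251
Selection 2: 3251 + 348 = 3599
Selection 3: 3599 + 348 = 3947
Selection 4: 3947 + 348 = 4295
Selection 5: 4295 + 348 = 4643 → 4643 − 4424 = 219
Selection 6: 219 + 348 = 567
Selection 7: 567 + 348 = 915
Selection 8: 915 + 348 = 1263
Selection 9: 1263 + 348 = 1611
Selection 10: 1611 + 348 = 1959
Selection 11: 1959 + 348 = 2307
Selection 12: 2307 + 348 = 2655
Selection 13: 2655 + 348 = 3003
Selection 14: 3003 + 348 = 3351

3251, 3599, 3947, 4295, 219, 567, 915, 1263, 1611, 1959, 2307, 2655, 3003, 3351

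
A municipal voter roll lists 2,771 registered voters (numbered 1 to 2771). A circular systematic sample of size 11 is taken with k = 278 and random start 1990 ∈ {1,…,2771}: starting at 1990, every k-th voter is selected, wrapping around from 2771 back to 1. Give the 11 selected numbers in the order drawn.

1990, 2268, 2546, 53, 331, 609, 887, 1165, 1443, 1721, 1999

Selection 1: 1990
Selection 2: 1990 + 278 = 2268
Selection 3: 2268 + 278 = 2546
Selection 4: 2546 + 278 = 2824 → 2824 − 2771 = 53
Selection 5: 53 + 278 = 331
Selection 6: 331 + 278 = 609
Selection 7: 609 + 278 = 887
Selection 8: 887 + 278 = 1165
Selection 9: 1165 + 278 = 1443
Selection 10: 1443 + 278 = 1721
Selection 11: 1721 + 278 = 1999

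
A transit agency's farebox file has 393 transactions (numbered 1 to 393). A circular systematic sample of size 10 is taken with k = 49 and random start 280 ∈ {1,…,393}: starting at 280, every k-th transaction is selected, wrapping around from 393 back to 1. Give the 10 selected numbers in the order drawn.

280, 329, 378, 34, 83, 132, 181, 230, 279, 328

Selection 1: 280
Selection 2: 280 + 49 = 329
Selection 3: 329 + 49 = 378
Selection 4: 378 + 49 = 427 → 427 − 393 = 34
Selection 5: 34 + 49 = 83
Selection 6: 83 + 49 = 132
Selection 7: 132 + 49 = 181
Selection 8: 181 + 49 = 230
Selection 9: 230 + 49 = 279
Selection 10: 279 + 49 = 328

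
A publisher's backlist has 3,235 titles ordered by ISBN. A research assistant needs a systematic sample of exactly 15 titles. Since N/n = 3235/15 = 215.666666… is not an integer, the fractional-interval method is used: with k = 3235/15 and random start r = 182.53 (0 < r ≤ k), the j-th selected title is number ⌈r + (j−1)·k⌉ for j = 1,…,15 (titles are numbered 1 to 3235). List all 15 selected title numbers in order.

j=1: r + 0k = 182.53 → ⌈·⌉ = 183
j=2: r + 1k = 398.196666… → ⌈·⌉ = 399
j=3: r + 2k = 613.863333… → ⌈·⌉ = 614
j=4: r + 3k = 829.53 → ⌈·⌉ = 830
j=5: r + 4k = 1045.196666… → ⌈·⌉ = 1046
j=6: r + 5k = 1260.863333… → ⌈·⌉ = 1261
j=7: r + 6k = 1476.53 → ⌈·⌉ = 1477
j=8: r + 7k = 1692.196666… → ⌈·⌉ = 1693
j=9: r + 8k = 1907.863333… → ⌈·⌉ = 1908
j=10: r + 9k = 2123.53 → ⌈·⌉ = 2124
j=11: r + 10k = 2339.196666… → ⌈·⌉ = 2340
j=12: r + 11k = 2554.863333… → ⌈·⌉ = 2555
j=13: r + 12k = 2770.53 → ⌈·⌉ = 2771
j=14: r + 13k = 2986.196666… → ⌈·⌉ = 2987
j=15: r + 14k = 3201.863333… → ⌈·⌉ = 3202

183, 399, 614, 830, 1046, 1261, 1477, 1693, 1908, 2124, 2340, 2555, 2771, 2987, 3202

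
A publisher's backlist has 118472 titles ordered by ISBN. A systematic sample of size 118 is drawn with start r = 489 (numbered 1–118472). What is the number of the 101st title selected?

100889

k = 118472/118 = 1004
101st selection = r + (101−1)·k = 489 + 100×1004 = 489 + 100400 = 100889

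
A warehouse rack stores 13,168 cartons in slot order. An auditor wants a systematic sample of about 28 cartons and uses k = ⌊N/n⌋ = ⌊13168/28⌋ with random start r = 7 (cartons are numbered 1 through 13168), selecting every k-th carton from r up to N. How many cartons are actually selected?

k = ⌊13168/28⌋ = 470
Achieved size = ⌊(13168 − 7)/470⌋ + 1 = ⌊13161/470⌋ + 1 = 28 + 1 = 29
(last selection: 7 + 28×470 = 13167 ≤ 13168; next would be 13637 > 13168)

29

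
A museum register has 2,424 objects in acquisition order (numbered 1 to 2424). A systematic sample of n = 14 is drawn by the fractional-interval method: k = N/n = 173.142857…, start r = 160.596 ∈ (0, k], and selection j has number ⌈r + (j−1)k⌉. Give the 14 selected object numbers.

j=1: r + 0k = 160.596 → ⌈·⌉ = 161
j=2: r + 1k = 333.738857… → ⌈·⌉ = 334
j=3: r + 2k = 506.881714… → ⌈·⌉ = 507
j=4: r + 3k = 680.024571… → ⌈·⌉ = 681
j=5: r + 4k = 853.167428… → ⌈·⌉ = 854
j=6: r + 5k = 1026.310285… → ⌈·⌉ = 1027
j=7: r + 6k = 1199.453142… → ⌈·⌉ = 1200
j=8: r + 7k = 1372.596 → ⌈·⌉ = 1373
j=9: r + 8k = 1545.738857… → ⌈·⌉ = 1546
j=10: r + 9k = 1718.881714… → ⌈·⌉ = 1719
j=11: r + 10k = 1892.024571… → ⌈·⌉ = 1893
j=12: r + 11k = 2065.167428… → ⌈·⌉ = 2066
j=13: r + 12k = 2238.310285… → ⌈·⌉ = 2239
j=14: r + 13k = 2411.453142… → ⌈·⌉ = 2412

161, 334, 507, 681, 854, 1027, 1200, 1373, 1546, 1719, 1893, 2066, 2239, 2412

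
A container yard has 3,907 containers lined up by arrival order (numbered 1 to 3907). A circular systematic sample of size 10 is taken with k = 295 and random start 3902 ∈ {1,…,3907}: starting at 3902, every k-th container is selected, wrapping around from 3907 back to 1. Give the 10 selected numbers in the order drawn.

Selection 1: 3902
Selection 2: 3902 + 295 = 4197 → 4197 − 3907 = 290
Selection 3: 290 + 295 = 585
Selection 4: 585 + 295 = 880
Selection 5: 880 + 295 = 1175
Selection 6: 1175 + 295 = 1470
Selection 7: 1470 + 295 = 1765
Selection 8: 1765 + 295 = 2060
Selection 9: 2060 + 295 = 2355
Selection 10: 2355 + 295 = 2650

3902, 290, 585, 880, 1175, 1470, 1765, 2060, 2355, 2650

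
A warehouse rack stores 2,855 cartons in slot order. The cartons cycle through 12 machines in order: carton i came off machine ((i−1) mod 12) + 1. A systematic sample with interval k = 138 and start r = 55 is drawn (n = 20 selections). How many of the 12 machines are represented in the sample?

Consecutive selections differ by k = 138, so their machine numbers differ by 138 mod 12 = 6.
gcd(138, 12) = 6, so the sample visits 12/6 = 2 distinct residues mod 12.
Start 55 is machine 7; the machines hit are 1, 7.

2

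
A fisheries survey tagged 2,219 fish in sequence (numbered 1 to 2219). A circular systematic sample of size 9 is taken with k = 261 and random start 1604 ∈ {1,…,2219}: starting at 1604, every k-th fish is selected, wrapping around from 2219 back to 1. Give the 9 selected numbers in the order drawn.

1604, 1865, 2126, 168, 429, 690, 951, 1212, 1473

Selection 1: 1604
Selection 2: 1604 + 261 = 1865
Selection 3: 1865 + 261 = 2126
Selection 4: 2126 + 261 = 2387 → 2387 − 2219 = 168
Selection 5: 168 + 261 = 429
Selection 6: 429 + 261 = 690
Selection 7: 690 + 261 = 951
Selection 8: 951 + 261 = 1212
Selection 9: 1212 + 261 = 1473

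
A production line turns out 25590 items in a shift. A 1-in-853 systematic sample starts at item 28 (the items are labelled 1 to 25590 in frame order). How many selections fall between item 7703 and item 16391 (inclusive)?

k = 853
First selection ≥ 7703: 28 + ⌈(7703−28)/853⌉·853 = 28 + 9×853 = 7705
Last selection ≤ 16391: 28 + ⌊(16391−28)/853⌋·853 = 28 + 19×853 = 16235
Count = 19 − 9 + 1 = 11

11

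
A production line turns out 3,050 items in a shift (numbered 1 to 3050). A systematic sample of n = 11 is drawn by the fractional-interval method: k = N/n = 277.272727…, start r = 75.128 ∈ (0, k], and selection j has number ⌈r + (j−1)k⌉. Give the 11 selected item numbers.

76, 353, 630, 907, 1185, 1462, 1739, 2017, 2294, 2571, 2848

j=1: r + 0k = 75.128 → ⌈·⌉ = 76
j=2: r + 1k = 352.400727… → ⌈·⌉ = 353
j=3: r + 2k = 629.673454… → ⌈·⌉ = 630
j=4: r + 3k = 906.946181… → ⌈·⌉ = 907
j=5: r + 4k = 1184.218909… → ⌈·⌉ = 1185
j=6: r + 5k = 1461.491636… → ⌈·⌉ = 1462
j=7: r + 6k = 1738.764363… → ⌈·⌉ = 1739
j=8: r + 7k = 2016.037090… → ⌈·⌉ = 2017
j=9: r + 8k = 2293.309818… → ⌈·⌉ = 2294
j=10: r + 9k = 2570.582545… → ⌈·⌉ = 2571
j=11: r + 10k = 2847.855272… → ⌈·⌉ = 2848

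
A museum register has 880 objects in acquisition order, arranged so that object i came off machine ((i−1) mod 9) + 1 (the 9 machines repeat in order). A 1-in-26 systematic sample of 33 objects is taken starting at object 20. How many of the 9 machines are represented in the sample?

Consecutive selections differ by k = 26, so their machine numbers differ by 26 mod 9 = 8.
gcd(26, 9) = 1, so the sample visits 9/1 = 9 distinct residues mod 9.
Start 20 is machine 2; the machines hit are 1, 2, 3, 4, 5, 6, 7, 8, 9.

9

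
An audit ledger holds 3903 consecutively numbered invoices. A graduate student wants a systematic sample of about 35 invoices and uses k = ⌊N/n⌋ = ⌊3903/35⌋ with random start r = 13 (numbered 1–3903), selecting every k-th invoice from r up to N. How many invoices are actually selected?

k = ⌊3903/35⌋ = 111
Achieved size = ⌊(3903 − 13)/111⌋ + 1 = ⌊3890/111⌋ + 1 = 35 + 1 = 36
(last selection: 13 + 35×111 = 3898 ≤ 3903; next would be 4009 > 3903)

36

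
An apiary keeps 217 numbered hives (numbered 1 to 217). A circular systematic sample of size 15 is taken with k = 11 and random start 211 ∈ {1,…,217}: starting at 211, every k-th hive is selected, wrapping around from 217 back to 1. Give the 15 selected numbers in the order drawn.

211, 5, 16, 27, 38, 49, 60, 71, 82, 93, 104, 115, 126, 137, 148

Selection 1: 211
Selection 2: 211 + 11 = 222 → 222 − 217 = 5
Selection 3: 5 + 11 = 16
Selection 4: 16 + 11 = 27
Selection 5: 27 + 11 = 38
Selection 6: 38 + 11 = 49
Selection 7: 49 + 11 = 60
Selection 8: 60 + 11 = 71
Selection 9: 71 + 11 = 82
Selection 10: 82 + 11 = 93
Selection 11: 93 + 11 = 104
Selection 12: 104 + 11 = 115
Selection 13: 115 + 11 = 126
Selection 14: 126 + 11 = 137
Selection 15: 137 + 11 = 148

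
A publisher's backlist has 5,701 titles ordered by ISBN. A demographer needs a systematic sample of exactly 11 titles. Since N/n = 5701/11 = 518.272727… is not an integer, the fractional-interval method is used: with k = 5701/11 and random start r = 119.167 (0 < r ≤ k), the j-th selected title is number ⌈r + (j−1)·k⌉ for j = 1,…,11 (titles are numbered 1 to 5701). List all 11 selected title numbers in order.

120, 638, 1156, 1674, 2193, 2711, 3229, 3748, 4266, 4784, 5302

j=1: r + 0k = 119.167 → ⌈·⌉ = 120
j=2: r + 1k = 637.439727… → ⌈·⌉ = 638
j=3: r + 2k = 1155.712454… → ⌈·⌉ = 1156
j=4: r + 3k = 1673.985181… → ⌈·⌉ = 1674
j=5: r + 4k = 2192.257909… → ⌈·⌉ = 2193
j=6: r + 5k = 2710.530636… → ⌈·⌉ = 2711
j=7: r + 6k = 3228.803363… → ⌈·⌉ = 3229
j=8: r + 7k = 3747.076090… → ⌈·⌉ = 3748
j=9: r + 8k = 4265.348818… → ⌈·⌉ = 4266
j=10: r + 9k = 4783.621545… → ⌈·⌉ = 4784
j=11: r + 10k = 5301.894272… → ⌈·⌉ = 5302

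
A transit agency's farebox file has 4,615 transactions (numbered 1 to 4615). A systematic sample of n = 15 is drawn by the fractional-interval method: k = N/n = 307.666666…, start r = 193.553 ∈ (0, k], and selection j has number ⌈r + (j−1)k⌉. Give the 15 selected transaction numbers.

194, 502, 809, 1117, 1425, 1732, 2040, 2348, 2655, 2963, 3271, 3578, 3886, 4194, 4501

j=1: r + 0k = 193.553 → ⌈·⌉ = 194
j=2: r + 1k = 501.219666… → ⌈·⌉ = 502
j=3: r + 2k = 808.886333… → ⌈·⌉ = 809
j=4: r + 3k = 1116.553 → ⌈·⌉ = 1117
j=5: r + 4k = 1424.219666… → ⌈·⌉ = 1425
j=6: r + 5k = 1731.886333… → ⌈·⌉ = 1732
j=7: r + 6k = 2039.553 → ⌈·⌉ = 2040
j=8: r + 7k = 2347.219666… → ⌈·⌉ = 2348
j=9: r + 8k = 2654.886333… → ⌈·⌉ = 2655
j=10: r + 9k = 2962.553 → ⌈·⌉ = 2963
j=11: r + 10k = 3270.219666… → ⌈·⌉ = 3271
j=12: r + 11k = 3577.886333… → ⌈·⌉ = 3578
j=13: r + 12k = 3885.553 → ⌈·⌉ = 3886
j=14: r + 13k = 4193.219666… → ⌈·⌉ = 4194
j=15: r + 14k = 4500.886333… → ⌈·⌉ = 4501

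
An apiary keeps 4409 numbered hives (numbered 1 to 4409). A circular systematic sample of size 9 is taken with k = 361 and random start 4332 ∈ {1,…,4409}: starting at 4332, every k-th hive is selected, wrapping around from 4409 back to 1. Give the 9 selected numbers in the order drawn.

Selection 1: 4332
Selection 2: 4332 + 361 = 4693 → 4693 − 4409 = 284
Selection 3: 284 + 361 = 645
Selection 4: 645 + 361 = 1006
Selection 5: 1006 + 361 = 1367
Selection 6: 1367 + 361 = 1728
Selection 7: 1728 + 361 = 2089
Selection 8: 2089 + 361 = 2450
Selection 9: 2450 + 361 = 2811

4332, 284, 645, 1006, 1367, 1728, 2089, 2450, 2811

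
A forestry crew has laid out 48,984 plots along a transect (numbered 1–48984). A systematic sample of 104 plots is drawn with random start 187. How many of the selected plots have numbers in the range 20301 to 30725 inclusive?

22

k = 48984/104 = 471
First selection ≥ 20301: 187 + ⌈(20301−187)/471⌉·471 = 187 + 43×471 = 20440
Last selection ≤ 30725: 187 + ⌊(30725−187)/471⌋·471 = 187 + 64×471 = 30331
Count = 64 − 43 + 1 = 22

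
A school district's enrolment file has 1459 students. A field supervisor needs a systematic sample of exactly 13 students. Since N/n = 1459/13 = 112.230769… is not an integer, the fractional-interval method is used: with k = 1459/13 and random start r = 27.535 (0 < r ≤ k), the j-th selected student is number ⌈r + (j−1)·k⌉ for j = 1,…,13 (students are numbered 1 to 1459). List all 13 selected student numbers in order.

28, 140, 252, 365, 477, 589, 701, 814, 926, 1038, 1150, 1263, 1375

j=1: r + 0k = 27.535 → ⌈·⌉ = 28
j=2: r + 1k = 139.765769… → ⌈·⌉ = 140
j=3: r + 2k = 251.996538… → ⌈·⌉ = 252
j=4: r + 3k = 364.227307… → ⌈·⌉ = 365
j=5: r + 4k = 476.458076… → ⌈·⌉ = 477
j=6: r + 5k = 588.688846… → ⌈·⌉ = 589
j=7: r + 6k = 700.919615… → ⌈·⌉ = 701
j=8: r + 7k = 813.150384… → ⌈·⌉ = 814
j=9: r + 8k = 925.381153… → ⌈·⌉ = 926
j=10: r + 9k = 1037.611923… → ⌈·⌉ = 1038
j=11: r + 10k = 1149.842692… → ⌈·⌉ = 1150
j=12: r + 11k = 1262.073461… → ⌈·⌉ = 1263
j=13: r + 12k = 1374.304230… → ⌈·⌉ = 1375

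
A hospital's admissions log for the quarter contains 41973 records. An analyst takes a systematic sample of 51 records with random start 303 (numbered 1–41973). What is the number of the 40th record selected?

32400

k = 41973/51 = 823
40th selection = r + (40−1)·k = 303 + 39×823 = 303 + 32097 = 32400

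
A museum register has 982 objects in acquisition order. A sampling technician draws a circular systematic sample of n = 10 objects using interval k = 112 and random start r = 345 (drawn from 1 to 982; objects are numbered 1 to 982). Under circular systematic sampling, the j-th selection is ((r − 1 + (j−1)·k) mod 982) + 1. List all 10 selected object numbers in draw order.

345, 457, 569, 681, 793, 905, 35, 147, 259, 371

Selection 1: 345
Selection 2: 345 + 112 = 457
Selection 3: 457 + 112 = 569
Selection 4: 569 + 112 = 681
Selection 5: 681 + 112 = 793
Selection 6: 793 + 112 = 905
Selection 7: 905 + 112 = 1017 → 1017 − 982 = 35
Selection 8: 35 + 112 = 147
Selection 9: 147 + 112 = 259
Selection 10: 259 + 112 = 371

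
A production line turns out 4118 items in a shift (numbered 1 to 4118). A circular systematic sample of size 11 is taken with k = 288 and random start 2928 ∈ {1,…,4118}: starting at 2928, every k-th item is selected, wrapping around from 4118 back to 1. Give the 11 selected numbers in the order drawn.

Selection 1: 2928
Selection 2: 2928 + 288 = 3216
Selection 3: 3216 + 288 = 3504
Selection 4: 3504 + 288 = 3792
Selection 5: 3792 + 288 = 4080
Selection 6: 4080 + 288 = 4368 → 4368 − 4118 = 250
Selection 7: 250 + 288 = 538
Selection 8: 538 + 288 = 826
Selection 9: 826 + 288 = 1114
Selection 10: 1114 + 288 = 1402
Selection 11: 1402 + 288 = 1690

2928, 3216, 3504, 3792, 4080, 250, 538, 826, 1114, 1402, 1690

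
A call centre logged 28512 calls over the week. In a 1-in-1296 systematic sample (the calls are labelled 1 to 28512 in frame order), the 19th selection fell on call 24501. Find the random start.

k = 1296
r = 24501 − (19−1)×1296 = 24501 − 23328 = 1173

1173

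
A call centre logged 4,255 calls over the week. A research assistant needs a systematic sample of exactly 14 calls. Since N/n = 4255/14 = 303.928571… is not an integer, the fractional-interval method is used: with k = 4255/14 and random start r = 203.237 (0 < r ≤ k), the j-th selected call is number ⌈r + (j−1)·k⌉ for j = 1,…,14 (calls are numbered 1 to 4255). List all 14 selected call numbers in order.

204, 508, 812, 1116, 1419, 1723, 2027, 2331, 2635, 2939, 3243, 3547, 3851, 4155

j=1: r + 0k = 203.237 → ⌈·⌉ = 204
j=2: r + 1k = 507.165571… → ⌈·⌉ = 508
j=3: r + 2k = 811.094142… → ⌈·⌉ = 812
j=4: r + 3k = 1115.022714… → ⌈·⌉ = 1116
j=5: r + 4k = 1418.951285… → ⌈·⌉ = 1419
j=6: r + 5k = 1722.879857… → ⌈·⌉ = 1723
j=7: r + 6k = 2026.808428… → ⌈·⌉ = 2027
j=8: r + 7k = 2330.737 → ⌈·⌉ = 2331
j=9: r + 8k = 2634.665571… → ⌈·⌉ = 2635
j=10: r + 9k = 2938.594142… → ⌈·⌉ = 2939
j=11: r + 10k = 3242.522714… → ⌈·⌉ = 3243
j=12: r + 11k = 3546.451285… → ⌈·⌉ = 3547
j=13: r + 12k = 3850.379857… → ⌈·⌉ = 3851
j=14: r + 13k = 4154.308428… → ⌈·⌉ = 4155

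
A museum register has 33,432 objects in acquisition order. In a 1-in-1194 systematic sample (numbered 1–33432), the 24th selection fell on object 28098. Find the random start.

k = 1194
r = 28098 − (24−1)×1194 = 28098 − 27462 = 636

636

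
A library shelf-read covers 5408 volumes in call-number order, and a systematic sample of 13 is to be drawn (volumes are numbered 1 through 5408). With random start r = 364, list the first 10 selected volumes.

k = N/n = 5408/13 = 416
volume 1: 364
volume 2: 364 + 416 = 780
volume 3: 780 + 416 = 1196
volume 4: 1196 + 416 = 1612
volume 5: 1612 + 416 = 2028
volume 6: 2028 + 416 = 2444
volume 7: 2444 + 416 = 2860
volume 8: 2860 + 416 = 3276
volume 9: 3276 + 416 = 3692
volume 10: 3692 + 416 = 4108

364, 780, 1196, 1612, 2028, 2444, 2860, 3276, 3692, 4108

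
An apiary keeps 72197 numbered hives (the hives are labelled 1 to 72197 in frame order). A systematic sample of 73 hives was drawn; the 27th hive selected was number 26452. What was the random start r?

k = 72197/73 = 989
r = 26452 − (27−1)×989 = 26452 − 25714 = 738

738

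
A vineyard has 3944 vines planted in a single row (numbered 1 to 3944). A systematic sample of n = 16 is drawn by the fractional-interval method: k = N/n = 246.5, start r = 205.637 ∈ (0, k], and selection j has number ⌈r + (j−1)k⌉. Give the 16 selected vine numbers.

206, 453, 699, 946, 1192, 1439, 1685, 1932, 2178, 2425, 2671, 2918, 3164, 3411, 3657, 3904

j=1: r + 0k = 205.637 → ⌈·⌉ = 206
j=2: r + 1k = 452.137 → ⌈·⌉ = 453
j=3: r + 2k = 698.637 → ⌈·⌉ = 699
j=4: r + 3k = 945.137 → ⌈·⌉ = 946
j=5: r + 4k = 1191.637 → ⌈·⌉ = 1192
j=6: r + 5k = 1438.137 → ⌈·⌉ = 1439
j=7: r + 6k = 1684.637 → ⌈·⌉ = 1685
j=8: r + 7k = 1931.137 → ⌈·⌉ = 1932
j=9: r + 8k = 2177.637 → ⌈·⌉ = 2178
j=10: r + 9k = 2424.137 → ⌈·⌉ = 2425
j=11: r + 10k = 2670.637 → ⌈·⌉ = 2671
j=12: r + 11k = 2917.137 → ⌈·⌉ = 2918
j=13: r + 12k = 3163.637 → ⌈·⌉ = 3164
j=14: r + 13k = 3410.137 → ⌈·⌉ = 3411
j=15: r + 14k = 3656.637 → ⌈·⌉ = 3657
j=16: r + 15k = 3903.137 → ⌈·⌉ = 3904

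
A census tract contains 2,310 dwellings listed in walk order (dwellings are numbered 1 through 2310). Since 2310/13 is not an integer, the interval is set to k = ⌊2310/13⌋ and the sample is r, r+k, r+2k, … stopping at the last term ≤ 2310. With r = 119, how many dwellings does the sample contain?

13

k = ⌊2310/13⌋ = 177
Achieved size = ⌊(2310 − 119)/177⌋ + 1 = ⌊2191/177⌋ + 1 = 12 + 1 = 13
(last selection: 119 + 12×177 = 2243 ≤ 2310; next would be 2420 > 2310)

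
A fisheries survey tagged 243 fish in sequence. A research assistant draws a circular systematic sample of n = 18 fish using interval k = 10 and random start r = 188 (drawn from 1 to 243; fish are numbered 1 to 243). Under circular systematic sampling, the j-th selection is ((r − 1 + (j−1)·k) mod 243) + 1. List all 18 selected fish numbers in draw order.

188, 198, 208, 218, 228, 238, 5, 15, 25, 35, 45, 55, 65, 75, 85, 95, 105, 115

Selection 1: 188
Selection 2: 188 + 10 = 198
Selection 3: 198 + 10 = 208
Selection 4: 208 + 10 = 218
Selection 5: 218 + 10 = 228
Selection 6: 228 + 10 = 238
Selection 7: 238 + 10 = 248 → 248 − 243 = 5
Selection 8: 5 + 10 = 15
Selection 9: 15 + 10 = 25
Selection 10: 25 + 10 = 35
Selection 11: 35 + 10 = 45
Selection 12: 45 + 10 = 55
Selection 13: 55 + 10 = 65
Selection 14: 65 + 10 = 75
Selection 15: 75 + 10 = 85
Selection 16: 85 + 10 = 95
Selection 17: 95 + 10 = 105
Selection 18: 105 + 10 = 115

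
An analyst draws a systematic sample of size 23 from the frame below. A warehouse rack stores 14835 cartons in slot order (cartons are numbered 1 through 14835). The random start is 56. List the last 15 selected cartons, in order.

k = N/n = 14835/23 = 645
9th selection = 56 + 8×645 = 5216
10th: 5216 + 645 = 5861
11th: 5861 + 645 = 6506
12th: 6506 + 645 = 7151
13th: 7151 + 645 = 7796
14th: 7796 + 645 = 8441
15th: 8441 + 645 = 9086
16th: 9086 + 645 = 9731
17th: 9731 + 645 = 10376
18th: 10376 + 645 = 11021
19th: 11021 + 645 = 11666
20th: 11666 + 645 = 12311
21st: 12311 + 645 = 12956
22nd: 12956 + 645 = 13601
23rd: 13601 + 645 = 14246

5216, 5861, 6506, 7151, 7796, 8441, 9086, 9731, 10376, 11021, 11666, 12311, 12956, 13601, 14246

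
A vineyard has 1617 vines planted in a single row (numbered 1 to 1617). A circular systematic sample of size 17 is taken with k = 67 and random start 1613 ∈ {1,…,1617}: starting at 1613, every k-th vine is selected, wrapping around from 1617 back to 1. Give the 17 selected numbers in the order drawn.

1613, 63, 130, 197, 264, 331, 398, 465, 532, 599, 666, 733, 800, 867, 934, 1001, 1068

Selection 1: 1613
Selection 2: 1613 + 67 = 1680 → 1680 − 1617 = 63
Selection 3: 63 + 67 = 130
Selection 4: 130 + 67 = 197
Selection 5: 197 + 67 = 264
Selection 6: 264 + 67 = 331
Selection 7: 331 + 67 = 398
Selection 8: 398 + 67 = 465
Selection 9: 465 + 67 = 532
Selection 10: 532 + 67 = 599
Selection 11: 599 + 67 = 666
Selection 12: 666 + 67 = 733
Selection 13: 733 + 67 = 800
Selection 14: 800 + 67 = 867
Selection 15: 867 + 67 = 934
Selection 16: 934 + 67 = 1001
Selection 17: 1001 + 67 = 1068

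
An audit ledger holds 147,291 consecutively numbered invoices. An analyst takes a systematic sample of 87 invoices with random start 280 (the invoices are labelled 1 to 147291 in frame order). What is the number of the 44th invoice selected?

73079

k = 147291/87 = 1693
44th selection = r + (44−1)·k = 280 + 43×1693 = 280 + 72799 = 73079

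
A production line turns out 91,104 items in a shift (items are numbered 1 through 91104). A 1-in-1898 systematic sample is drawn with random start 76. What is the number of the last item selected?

k = 1898
48th selection = r + (48−1)·k = 76 + 47×1898 = 76 + 89206 = 89282

89282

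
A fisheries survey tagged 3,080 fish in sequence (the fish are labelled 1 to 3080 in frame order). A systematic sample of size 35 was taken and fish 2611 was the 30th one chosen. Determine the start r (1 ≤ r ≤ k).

k = 3080/35 = 88
r = 2611 − (30−1)×88 = 2611 − 2552 = 59

59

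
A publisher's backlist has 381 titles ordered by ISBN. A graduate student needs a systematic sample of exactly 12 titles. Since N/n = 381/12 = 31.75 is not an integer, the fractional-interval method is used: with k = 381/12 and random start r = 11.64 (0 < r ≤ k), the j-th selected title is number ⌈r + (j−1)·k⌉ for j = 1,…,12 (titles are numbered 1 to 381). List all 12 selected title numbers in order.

j=1: r + 0k = 11.64 → ⌈·⌉ = 12
j=2: r + 1k = 43.39 → ⌈·⌉ = 44
j=3: r + 2k = 75.14 → ⌈·⌉ = 76
j=4: r + 3k = 106.89 → ⌈·⌉ = 107
j=5: r + 4k = 138.64 → ⌈·⌉ = 139
j=6: r + 5k = 170.39 → ⌈·⌉ = 171
j=7: r + 6k = 202.14 → ⌈·⌉ = 203
j=8: r + 7k = 233.89 → ⌈·⌉ = 234
j=9: r + 8k = 265.64 → ⌈·⌉ = 266
j=10: r + 9k = 297.39 → ⌈·⌉ = 298
j=11: r + 10k = 329.14 → ⌈·⌉ = 330
j=12: r + 11k = 360.89 → ⌈·⌉ = 361

12, 44, 76, 107, 139, 171, 203, 234, 266, 298, 330, 361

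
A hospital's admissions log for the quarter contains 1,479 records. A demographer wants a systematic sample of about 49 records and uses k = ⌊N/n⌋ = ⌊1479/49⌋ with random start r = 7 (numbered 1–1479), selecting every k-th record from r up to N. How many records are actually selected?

50

k = ⌊1479/49⌋ = 30
Achieved size = ⌊(1479 − 7)/30⌋ + 1 = ⌊1472/30⌋ + 1 = 49 + 1 = 50
(last selection: 7 + 49×30 = 1477 ≤ 1479; next would be 1507 > 1479)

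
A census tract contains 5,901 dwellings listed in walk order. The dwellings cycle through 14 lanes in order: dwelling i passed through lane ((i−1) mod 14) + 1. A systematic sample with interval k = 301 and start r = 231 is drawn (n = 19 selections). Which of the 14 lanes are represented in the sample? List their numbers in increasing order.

7, 14

Consecutive selections differ by k = 301, so their lane numbers differ by 301 mod 14 = 7.
gcd(301, 14) = 7, so the sample visits 14/7 = 2 distinct residues mod 14.
Start 231 is lane 7; the lanes hit are 7, 14.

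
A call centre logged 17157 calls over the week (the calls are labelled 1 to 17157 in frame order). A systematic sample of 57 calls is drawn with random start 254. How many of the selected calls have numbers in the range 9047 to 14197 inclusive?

17

k = 17157/57 = 301
First selection ≥ 9047: 254 + ⌈(9047−254)/301⌉·301 = 254 + 30×301 = 9284
Last selection ≤ 14197: 254 + ⌊(14197−254)/301⌋·301 = 254 + 46×301 = 14100
Count = 46 − 30 + 1 = 17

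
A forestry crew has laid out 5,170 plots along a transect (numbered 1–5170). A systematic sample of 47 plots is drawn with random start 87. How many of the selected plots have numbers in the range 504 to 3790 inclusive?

k = 5170/47 = 110
First selection ≥ 504: 87 + ⌈(504−87)/110⌉·110 = 87 + 4×110 = 527
Last selection ≤ 3790: 87 + ⌊(3790−87)/110⌋·110 = 87 + 33×110 = 3717
Count = 33 − 4 + 1 = 30

30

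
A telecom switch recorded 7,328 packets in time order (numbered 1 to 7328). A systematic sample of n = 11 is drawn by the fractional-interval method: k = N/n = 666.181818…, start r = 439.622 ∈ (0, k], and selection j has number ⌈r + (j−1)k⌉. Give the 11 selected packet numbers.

440, 1106, 1772, 2439, 3105, 3771, 4437, 5103, 5770, 6436, 7102

j=1: r + 0k = 439.622 → ⌈·⌉ = 440
j=2: r + 1k = 1105.803818… → ⌈·⌉ = 1106
j=3: r + 2k = 1771.985636… → ⌈·⌉ = 1772
j=4: r + 3k = 2438.167454… → ⌈·⌉ = 2439
j=5: r + 4k = 3104.349272… → ⌈·⌉ = 3105
j=6: r + 5k = 3770.531090… → ⌈·⌉ = 3771
j=7: r + 6k = 4436.712909… → ⌈·⌉ = 4437
j=8: r + 7k = 5102.894727… → ⌈·⌉ = 5103
j=9: r + 8k = 5769.076545… → ⌈·⌉ = 5770
j=10: r + 9k = 6435.258363… → ⌈·⌉ = 6436
j=11: r + 10k = 7101.440181… → ⌈·⌉ = 7102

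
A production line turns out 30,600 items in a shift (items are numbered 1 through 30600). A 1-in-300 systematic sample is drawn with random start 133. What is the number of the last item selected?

30433

k = 300
102nd selection = r + (102−1)·k = 133 + 101×300 = 133 + 30300 = 30433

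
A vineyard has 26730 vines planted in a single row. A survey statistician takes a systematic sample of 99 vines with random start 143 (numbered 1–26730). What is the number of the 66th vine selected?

k = 26730/99 = 270
66th selection = r + (66−1)·k = 143 + 65×270 = 143 + 17550 = 17693

17693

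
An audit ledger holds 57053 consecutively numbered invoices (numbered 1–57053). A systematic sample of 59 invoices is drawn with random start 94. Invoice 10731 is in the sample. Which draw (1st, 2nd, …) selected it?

12

k = 57053/59 = 967
position = (10731 − 94)/967 + 1 = 10637/967 + 1 = 11 + 1 = 12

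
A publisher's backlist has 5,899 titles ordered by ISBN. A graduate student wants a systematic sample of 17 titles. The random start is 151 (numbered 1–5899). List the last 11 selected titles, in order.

k = N/n = 5899/17 = 347
7th selection = 151 + 6×347 = 2233
8th: 2233 + 347 = 2580
9th: 2580 + 347 = 2927
10th: 2927 + 347 = 3274
11th: 3274 + 347 = 3621
12th: 3621 + 347 = 3968
13th: 3968 + 347 = 4315
14th: 4315 + 347 = 4662
15th: 4662 + 347 = 5009
16th: 5009 + 347 = 5356
17th: 5356 + 347 = 5703

2233, 2580, 2927, 3274, 3621, 3968, 4315, 4662, 5009, 5356, 5703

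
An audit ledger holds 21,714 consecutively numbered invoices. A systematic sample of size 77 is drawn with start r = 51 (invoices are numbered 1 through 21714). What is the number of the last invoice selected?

21483

k = 21714/77 = 282
77th selection = r + (77−1)·k = 51 + 76×282 = 51 + 21432 = 21483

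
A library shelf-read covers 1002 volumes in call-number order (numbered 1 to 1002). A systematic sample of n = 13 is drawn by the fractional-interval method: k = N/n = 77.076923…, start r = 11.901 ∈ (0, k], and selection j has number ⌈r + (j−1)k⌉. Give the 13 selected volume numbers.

j=1: r + 0k = 11.901 → ⌈·⌉ = 12
j=2: r + 1k = 88.977923… → ⌈·⌉ = 89
j=3: r + 2k = 166.054846… → ⌈·⌉ = 167
j=4: r + 3k = 243.131769… → ⌈·⌉ = 244
j=5: r + 4k = 320.208692… → ⌈·⌉ = 321
j=6: r + 5k = 397.285615… → ⌈·⌉ = 398
j=7: r + 6k = 474.362538… → ⌈·⌉ = 475
j=8: r + 7k = 551.439461… → ⌈·⌉ = 552
j=9: r + 8k = 628.516384… → ⌈·⌉ = 629
j=10: r + 9k = 705.593307… → ⌈·⌉ = 706
j=11: r + 10k = 782.670230… → ⌈·⌉ = 783
j=12: r + 11k = 859.747153… → ⌈·⌉ = 860
j=13: r + 12k = 936.824076… → ⌈·⌉ = 937

12, 89, 167, 244, 321, 398, 475, 552, 629, 706, 783, 860, 937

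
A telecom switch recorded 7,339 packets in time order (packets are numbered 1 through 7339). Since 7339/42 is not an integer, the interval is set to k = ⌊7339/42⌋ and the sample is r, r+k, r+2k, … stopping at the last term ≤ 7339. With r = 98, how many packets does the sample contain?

k = ⌊7339/42⌋ = 174
Achieved size = ⌊(7339 − 98)/174⌋ + 1 = ⌊7241/174⌋ + 1 = 41 + 1 = 42
(last selection: 98 + 41×174 = 7232 ≤ 7339; next would be 7406 > 7339)

42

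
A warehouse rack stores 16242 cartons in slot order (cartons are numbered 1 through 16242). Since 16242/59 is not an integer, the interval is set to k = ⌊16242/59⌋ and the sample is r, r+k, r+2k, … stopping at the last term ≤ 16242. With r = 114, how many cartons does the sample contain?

59

k = ⌊16242/59⌋ = 275
Achieved size = ⌊(16242 − 114)/275⌋ + 1 = ⌊16128/275⌋ + 1 = 58 + 1 = 59
(last selection: 114 + 58×275 = 16064 ≤ 16242; next would be 16339 > 16242)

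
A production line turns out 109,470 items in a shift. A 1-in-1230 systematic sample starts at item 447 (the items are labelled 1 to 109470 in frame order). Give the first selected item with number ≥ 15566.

k = 1230
Steps past start: ⌈(15566 − 447)/1230⌉ = ⌈15119/1230⌉ = 13
Selected item: 447 + 13×1230 = 16437

16437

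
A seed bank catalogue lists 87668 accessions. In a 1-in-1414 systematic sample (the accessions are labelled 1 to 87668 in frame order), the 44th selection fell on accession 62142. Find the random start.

1340

k = 1414
r = 62142 − (44−1)×1414 = 62142 − 60802 = 1340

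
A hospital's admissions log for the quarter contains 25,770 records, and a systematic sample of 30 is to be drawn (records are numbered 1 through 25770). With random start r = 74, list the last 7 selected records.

k = N/n = 25770/30 = 859
24th selection = 74 + 23×859 = 19831
25th: 19831 + 859 = 20690
26th: 20690 + 859 = 21549
27th: 21549 + 859 = 22408
28th: 22408 + 859 = 23267
29th: 23267 + 859 = 24126
30th: 24126 + 859 = 24985

19831, 20690, 21549, 22408, 23267, 24126, 24985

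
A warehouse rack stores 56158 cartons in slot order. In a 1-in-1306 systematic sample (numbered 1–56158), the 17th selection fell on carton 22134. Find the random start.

k = 1306
r = 22134 − (17−1)×1306 = 22134 − 20896 = 1238

1238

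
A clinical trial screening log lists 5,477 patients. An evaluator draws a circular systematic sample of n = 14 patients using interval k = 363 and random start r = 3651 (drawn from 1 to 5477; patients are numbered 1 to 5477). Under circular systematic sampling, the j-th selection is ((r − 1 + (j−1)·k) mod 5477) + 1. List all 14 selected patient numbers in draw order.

Selection 1: 3651
Selection 2: 3651 + 363 = 4014
Selection 3: 4014 + 363 = 4377
Selection 4: 4377 + 363 = 4740
Selection 5: 4740 + 363 = 5103
Selection 6: 5103 + 363 = 5466
Selection 7: 5466 + 363 = 5829 → 5829 − 5477 = 352
Selection 8: 352 + 363 = 715
Selection 9: 715 + 363 = 1078
Selection 10: 1078 + 363 = 1441
Selection 11: 1441 + 363 = 1804
Selection 12: 1804 + 363 = 2167
Selection 13: 2167 + 363 = 2530
Selection 14: 2530 + 363 = 2893

3651, 4014, 4377, 4740, 5103, 5466, 352, 715, 1078, 1441, 1804, 2167, 2530, 2893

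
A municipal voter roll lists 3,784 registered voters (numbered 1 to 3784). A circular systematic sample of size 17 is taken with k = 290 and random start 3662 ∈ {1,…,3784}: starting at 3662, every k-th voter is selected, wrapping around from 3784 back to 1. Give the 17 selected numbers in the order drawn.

Selection 1: 3662
Selection 2: 3662 + 290 = 3952 → 3952 − 3784 = 168
Selection 3: 168 + 290 = 458
Selection 4: 458 + 290 = 748
Selection 5: 748 + 290 = 1038
Selection 6: 1038 + 290 = 1328
Selection 7: 1328 + 290 = 1618
Selection 8: 1618 + 290 = 1908
Selection 9: 1908 + 290 = 2198
Selection 10: 2198 + 290 = 2488
Selection 11: 2488 + 290 = 2778
Selection 12: 2778 + 290 = 3068
Selection 13: 3068 + 290 = 3358
Selection 14: 3358 + 290 = 3648
Selection 15: 3648 + 290 = 3938 → 3938 − 3784 = 154
Selection 16: 154 + 290 = 444
Selection 17: 444 + 290 = 734

3662, 168, 458, 748, 1038, 1328, 1618, 1908, 2198, 2488, 2778, 3068, 3358, 3648, 154, 444, 734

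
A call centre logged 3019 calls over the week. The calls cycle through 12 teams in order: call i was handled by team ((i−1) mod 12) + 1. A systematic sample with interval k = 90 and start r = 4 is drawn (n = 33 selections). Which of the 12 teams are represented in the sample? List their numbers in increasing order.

Consecutive selections differ by k = 90, so their team numbers differ by 90 mod 12 = 6.
gcd(90, 12) = 6, so the sample visits 12/6 = 2 distinct residues mod 12.
Start 4 is team 4; the teams hit are 4, 10.

4, 10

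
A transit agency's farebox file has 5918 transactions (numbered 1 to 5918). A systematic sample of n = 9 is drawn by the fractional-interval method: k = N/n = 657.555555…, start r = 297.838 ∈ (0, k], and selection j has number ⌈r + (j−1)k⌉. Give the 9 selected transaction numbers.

298, 956, 1613, 2271, 2929, 3586, 4244, 4901, 5559

j=1: r + 0k = 297.838 → ⌈·⌉ = 298
j=2: r + 1k = 955.393555… → ⌈·⌉ = 956
j=3: r + 2k = 1612.949111… → ⌈·⌉ = 1613
j=4: r + 3k = 2270.504666… → ⌈·⌉ = 2271
j=5: r + 4k = 2928.060222… → ⌈·⌉ = 2929
j=6: r + 5k = 3585.615777… → ⌈·⌉ = 3586
j=7: r + 6k = 4243.171333… → ⌈·⌉ = 4244
j=8: r + 7k = 4900.726888… → ⌈·⌉ = 4901
j=9: r + 8k = 5558.282444… → ⌈·⌉ = 5559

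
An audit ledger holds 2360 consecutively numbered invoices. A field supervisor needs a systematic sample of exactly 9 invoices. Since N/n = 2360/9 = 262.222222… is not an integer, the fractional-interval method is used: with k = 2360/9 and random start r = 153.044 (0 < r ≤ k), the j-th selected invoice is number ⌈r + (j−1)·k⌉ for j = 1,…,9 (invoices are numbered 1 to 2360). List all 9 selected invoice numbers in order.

j=1: r + 0k = 153.044 → ⌈·⌉ = 154
j=2: r + 1k = 415.266222… → ⌈·⌉ = 416
j=3: r + 2k = 677.488444… → ⌈·⌉ = 678
j=4: r + 3k = 939.710666… → ⌈·⌉ = 940
j=5: r + 4k = 1201.932888… → ⌈·⌉ = 1202
j=6: r + 5k = 1464.155111… → ⌈·⌉ = 1465
j=7: r + 6k = 1726.377333… → ⌈·⌉ = 1727
j=8: r + 7k = 1988.599555… → ⌈·⌉ = 1989
j=9: r + 8k = 2250.821777… → ⌈·⌉ = 2251

154, 416, 678, 940, 1202, 1465, 1727, 1989, 2251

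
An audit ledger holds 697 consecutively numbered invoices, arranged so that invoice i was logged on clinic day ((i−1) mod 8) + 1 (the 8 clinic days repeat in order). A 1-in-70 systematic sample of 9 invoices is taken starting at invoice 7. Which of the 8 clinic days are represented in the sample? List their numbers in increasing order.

Consecutive selections differ by k = 70, so their clinic day numbers differ by 70 mod 8 = 6.
gcd(70, 8) = 2, so the sample visits 8/2 = 4 distinct residues mod 8.
Start 7 is clinic day 7; the clinic days hit are 1, 3, 5, 7.

1, 3, 5, 7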